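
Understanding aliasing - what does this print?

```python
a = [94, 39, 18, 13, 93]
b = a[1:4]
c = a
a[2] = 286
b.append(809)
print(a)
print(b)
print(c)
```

Key concept: slice vs alias.
Step by step:
`a = [94, 39, 18, 13, 93]` → a = [94, 39, 18, 13, 93]
`b = a[1:4]` → b = [39, 18, 13]
`c = a` → c = [94, 39, 18, 13, 93] (same object as a)
`a[2] = 286` → a = [94, 39, 286, 13, 93] (same object as c); c = [94, 39, 286, 13, 93] (same object as a)
`b.append(809)` → b = [39, 18, 13, 809]
`print(a)` → prints [94, 39, 286, 13, 93]
`print(b)` → prints [39, 18, 13, 809]
`print(c)` → prints [94, 39, 286, 13, 93]

Answer:
[94, 39, 286, 13, 93]
[39, 18, 13, 809]
[94, 39, 286, 13, 93]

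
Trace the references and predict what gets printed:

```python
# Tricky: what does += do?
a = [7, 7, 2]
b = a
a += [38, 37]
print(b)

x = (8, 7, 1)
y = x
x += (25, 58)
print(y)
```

Key concept: += behavior differs for mutable vs immutable.
Step by step:
`a = [7, 7, 2]` → a = [7, 7, 2]
`b = a` → b = [7, 7, 2] (same object as a)
`a += [38, 37]` → a = [7, 7, 2, 38, 37] (same object as b); b = [7, 7, 2, 38, 37] (same object as a)
`print(b)` → prints [7, 7, 2, 38, 37]
`x = (8, 7, 1)` → x = (8, 7, 1)
`y = x` → y = (8, 7, 1)
`x += (25, 58)` → x = (8, 7, 1, 25, 58)
`print(y)` → prints (8, 7, 1)

Answer:
[7, 7, 2, 38, 37]
(8, 7, 1)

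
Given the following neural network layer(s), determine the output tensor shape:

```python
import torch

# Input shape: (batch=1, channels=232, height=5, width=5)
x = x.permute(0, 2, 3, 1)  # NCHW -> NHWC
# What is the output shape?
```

Input: (1, 232, 5, 5) -> Output: (1, 5, 5, 232)

Answer: (1, 5, 5, 232)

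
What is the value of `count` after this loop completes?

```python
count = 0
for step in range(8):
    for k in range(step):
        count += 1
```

Triangle number: 0+1+2+...+7
`count` takes the values: 0 → 1 → 2 → 3 → 4 → 5 → 6 → 7 → 8 → 9 → 10 → 11 → 12 → 13 → 14 → 15 → 16 → 17 → 18 → 19 → 20 → 21 → 22 → 23 → 24 → 25 → 26 → 27 → 28

Answer: 28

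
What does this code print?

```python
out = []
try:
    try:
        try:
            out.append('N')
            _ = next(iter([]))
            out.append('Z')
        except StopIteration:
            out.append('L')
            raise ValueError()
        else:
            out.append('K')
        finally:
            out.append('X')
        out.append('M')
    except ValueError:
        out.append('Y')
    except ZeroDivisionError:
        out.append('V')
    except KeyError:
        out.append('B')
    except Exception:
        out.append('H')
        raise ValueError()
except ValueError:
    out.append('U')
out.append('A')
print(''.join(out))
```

Execution trace: 'N' (inner try body) → 'L' (inner except StopIteration) → 'X' (inner finally) → 'Y' (except ValueError) → 'A' (after the try/except). Output: NLXYA

Answer: NLXYA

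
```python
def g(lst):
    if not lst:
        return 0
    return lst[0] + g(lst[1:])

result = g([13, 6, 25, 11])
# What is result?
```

13 + 6 + 25 + 11 + 0 = 55

Answer: 55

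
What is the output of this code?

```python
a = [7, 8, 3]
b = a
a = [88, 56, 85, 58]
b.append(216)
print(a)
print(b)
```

Key concept: rebinding vs mutation: a is rebound to a new list, b still points at the original.
Step by step:
`a = [7, 8, 3]` → a = [7, 8, 3]
`b = a` → b = [7, 8, 3] (same object as a)
`a = [88, 56, 85, 58]` → a = [88, 56, 85, 58]
`b.append(216)` → b = [7, 8, 3, 216]
`print(a)` → prints [88, 56, 85, 58]
`print(b)` → prints [7, 8, 3, 216]

Answer:
[88, 56, 85, 58]
[7, 8, 3, 216]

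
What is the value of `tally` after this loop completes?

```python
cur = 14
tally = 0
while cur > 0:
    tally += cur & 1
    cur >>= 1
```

Count set bits in 14 (binary: 0b1110)
`tally` takes the values: 0 → 1 → 2 → 3

Answer: 3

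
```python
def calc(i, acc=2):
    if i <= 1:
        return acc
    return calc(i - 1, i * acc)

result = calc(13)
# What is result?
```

Accumulator trace (n, acc): (13, 2) -> (12, 26) -> (11, 312) -> (10, 3432) -> (9, 34320) -> (8, 308880) -> (7, 2471040) -> (6, 17297280) -> (5, 103783680) -> (4, 518918400) -> (3, 2075673600) -> (2, 6227020800) -> (1, 12454041600) -> return 12454041600

Answer: 12454041600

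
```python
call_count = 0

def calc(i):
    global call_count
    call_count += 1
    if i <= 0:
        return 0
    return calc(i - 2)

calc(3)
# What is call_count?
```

Linear recursion stepping by 2: 3 calls from i=3 down to ≤0.

Answer: 3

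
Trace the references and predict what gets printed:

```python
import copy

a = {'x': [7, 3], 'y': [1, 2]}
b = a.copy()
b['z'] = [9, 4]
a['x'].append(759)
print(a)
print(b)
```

Key concept: shallow copy of dict with mutable values.
Step by step:
`a = {'x': [7, 3], 'y': [1, 2]}` → a = {'x': [7, 3], 'y': [1, 2]}
`b = a.copy()` → b = {'x': [7, 3], 'y': [1, 2]}
`b['z'] = [9, 4]` → b = {'x': [7, 3], 'y': [1, 2], 'z': [9, 4]}
`a['x'].append(759)` → a = {'x': [7, 3, 759], 'y': [1, 2]}; b = {'x': [7, 3, 759], 'y': [1, 2], 'z': [9, 4]}
`print(a)` → prints {'x': [7, 3, 759], 'y': [1, 2]}
`print(b)` → prints {'x': [7, 3, 759], 'y': [1, 2], 'z': [9, 4]}

Answer:
{'x': [7, 3, 759], 'y': [1, 2]}
{'x': [7, 3, 759], 'y': [1, 2], 'z': [9, 4]}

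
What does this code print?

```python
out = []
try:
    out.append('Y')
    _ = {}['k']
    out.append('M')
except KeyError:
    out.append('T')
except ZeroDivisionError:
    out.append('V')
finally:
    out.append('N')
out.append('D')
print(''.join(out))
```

Execution trace: 'Y' (try body) → 'T' (except KeyError) → 'N' (finally) → 'D' (after the try/except). Output: YTND

Answer: YTND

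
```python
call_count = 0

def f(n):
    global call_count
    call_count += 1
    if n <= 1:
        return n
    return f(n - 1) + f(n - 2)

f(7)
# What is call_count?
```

Calls(n) = 1 + Calls(n-1) + Calls(n-2); Calls(0)=Calls(1)=1. For n=7 this gives 41.

Answer: 41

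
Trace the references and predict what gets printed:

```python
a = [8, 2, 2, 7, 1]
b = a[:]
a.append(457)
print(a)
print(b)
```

Key concept: slice [:] creates copy.
Step by step:
`a = [8, 2, 2, 7, 1]` → a = [8, 2, 2, 7, 1]
`b = a[:]` → b = [8, 2, 2, 7, 1]
`a.append(457)` → a = [8, 2, 2, 7, 1, 457]
`print(a)` → prints [8, 2, 2, 7, 1, 457]
`print(b)` → prints [8, 2, 2, 7, 1]

Answer:
[8, 2, 2, 7, 1, 457]
[8, 2, 2, 7, 1]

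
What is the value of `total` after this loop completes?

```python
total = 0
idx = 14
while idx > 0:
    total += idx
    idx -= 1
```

Sum 14 down to 1
`total` takes the values: 0 → 14 → 27 → 39 → 50 → 60 → 69 → 77 → 84 → 90 → 95 → 99 → 102 → 104 → 105

Answer: 105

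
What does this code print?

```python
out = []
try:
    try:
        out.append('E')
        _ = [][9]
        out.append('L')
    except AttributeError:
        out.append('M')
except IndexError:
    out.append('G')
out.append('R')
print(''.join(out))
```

Execution trace: 'E' (try body) → 'G' (outer except IndexError) → 'R' (after the try/except). Output: EGR

Answer: EGR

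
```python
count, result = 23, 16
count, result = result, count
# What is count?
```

Trace:
`count, result = 23, 16` → count = 23; result = 16
`count, result = result, count` → count = 16; result = 23
So count = 16

Answer: 16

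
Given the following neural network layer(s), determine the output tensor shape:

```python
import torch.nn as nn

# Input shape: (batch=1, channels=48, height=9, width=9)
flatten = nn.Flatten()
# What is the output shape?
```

Input: (1, 48, 9, 9) -> Output: (1, 3888)

Answer: (1, 3888)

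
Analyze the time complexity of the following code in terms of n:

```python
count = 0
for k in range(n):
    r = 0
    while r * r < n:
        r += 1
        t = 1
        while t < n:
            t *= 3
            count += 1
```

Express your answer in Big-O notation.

Each loop level contributes: n × √n × log n. Multiplying the contributions gives O(n√n log n).

Answer: O(n√n log n)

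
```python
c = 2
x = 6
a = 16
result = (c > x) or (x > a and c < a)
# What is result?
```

Trace:
`c = 2` → c = 2
`x = 6` → x = 6
`a = 16` → a = 16
`result = (c > x) or (x > a and c < a)` → result = False
So result = False

Answer: False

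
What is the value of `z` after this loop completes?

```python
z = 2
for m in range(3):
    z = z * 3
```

Multiply by 3, 3 times: 2 * 3^3 = 54
`z` takes the values: 2 → 6 → 18 → 54

Answer: 54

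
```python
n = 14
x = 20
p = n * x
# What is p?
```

Trace:
`n = 14` → n = 14
`x = 20` → x = 20
`p = n * x` → p = 280
So p = 280

Answer: 280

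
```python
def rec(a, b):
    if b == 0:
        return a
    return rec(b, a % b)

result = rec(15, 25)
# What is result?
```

rec(15, 25) -> rec(25, 15) -> rec(15, 10) -> rec(10, 5) -> rec(5, 0) -> 5

Answer: 5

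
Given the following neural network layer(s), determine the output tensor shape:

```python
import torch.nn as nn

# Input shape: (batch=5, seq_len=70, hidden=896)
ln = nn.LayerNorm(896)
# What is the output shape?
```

Input: (5, 70, 896) -> Output: (5, 70, 896)

Answer: (5, 70, 896)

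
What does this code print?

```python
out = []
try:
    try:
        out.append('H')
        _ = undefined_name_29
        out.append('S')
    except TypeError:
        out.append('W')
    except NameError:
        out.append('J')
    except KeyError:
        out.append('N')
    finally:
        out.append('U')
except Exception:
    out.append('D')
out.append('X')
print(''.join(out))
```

Execution trace: 'H' (inner try body) → 'J' (inner except NameError) → 'U' (inner finally) → 'X' (after the try/except). Output: HJUX

Answer: HJUX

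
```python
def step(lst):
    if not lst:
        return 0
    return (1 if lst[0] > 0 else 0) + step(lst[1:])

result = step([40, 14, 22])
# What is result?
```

Count of positive elements in [40, 14, 22] = 3

Answer: 3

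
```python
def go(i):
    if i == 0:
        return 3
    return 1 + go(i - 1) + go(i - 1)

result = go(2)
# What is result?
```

go(i) = 1 + 2·go(i-1), go(0)=3. Closed form: (3+1)·2^2 - 1 = 15.

Answer: 15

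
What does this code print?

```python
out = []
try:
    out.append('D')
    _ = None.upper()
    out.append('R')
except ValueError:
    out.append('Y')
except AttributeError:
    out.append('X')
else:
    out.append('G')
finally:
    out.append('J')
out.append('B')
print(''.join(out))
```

Execution trace: 'D' (try body) → 'X' (except AttributeError) → 'J' (finally) → 'B' (after the try/except). Output: DXJB

Answer: DXJB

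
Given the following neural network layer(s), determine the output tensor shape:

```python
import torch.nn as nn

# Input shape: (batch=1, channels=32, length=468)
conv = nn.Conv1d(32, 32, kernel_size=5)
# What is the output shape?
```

Input: (1, 32, 468) -> Output: (1, 32, 464)

Answer: (1, 32, 464)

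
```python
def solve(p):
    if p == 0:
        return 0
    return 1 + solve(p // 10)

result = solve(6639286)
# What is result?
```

Count of digits of 6639286: 7

Answer: 7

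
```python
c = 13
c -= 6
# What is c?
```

Trace:
`c = 13` → c = 13
`c -= 6` → c = 7
So c = 7

Answer: 7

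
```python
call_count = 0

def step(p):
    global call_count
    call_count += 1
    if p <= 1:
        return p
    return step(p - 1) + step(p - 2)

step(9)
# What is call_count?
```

Calls(p) = 1 + Calls(p-1) + Calls(p-2); Calls(0)=Calls(1)=1. For p=9 this gives 109.

Answer: 109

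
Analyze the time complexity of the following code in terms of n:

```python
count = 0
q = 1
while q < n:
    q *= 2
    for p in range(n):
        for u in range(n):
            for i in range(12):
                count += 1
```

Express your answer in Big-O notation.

Each loop level contributes: log n × n × n × 1. Multiplying the contributions gives O(n^2 log n).

Answer: O(n^2 log n)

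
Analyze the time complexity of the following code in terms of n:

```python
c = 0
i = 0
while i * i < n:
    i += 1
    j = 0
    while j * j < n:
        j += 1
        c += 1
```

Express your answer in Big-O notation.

Each loop level contributes: √n × √n. Multiplying the contributions gives O(n).

Answer: O(n)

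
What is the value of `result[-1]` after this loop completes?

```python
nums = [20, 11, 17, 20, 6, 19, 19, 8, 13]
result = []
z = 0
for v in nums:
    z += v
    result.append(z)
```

Cumulative sum ends at 133
`result` takes the values: [] → [20] → [20, 31] → [20, 31, 48] → [20, 31, 48, 68] → [20, 31, 48, 68, 74] → [20, 31, 48, 68, 74, 93] → [20, 31, 48, 68, 74, 93, 112] → [20, 31, 48, 68, 74, 93, 112, 120] → [20, 31, 48, 68, 74, 93, 112, 120, 133]
So `result[-1]` = 133

Answer: 133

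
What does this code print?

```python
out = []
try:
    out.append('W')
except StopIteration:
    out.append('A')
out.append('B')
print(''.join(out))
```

Execution trace: 'W' (try body, no exception) → 'B' (after the try/except). Output: WB

Answer: WB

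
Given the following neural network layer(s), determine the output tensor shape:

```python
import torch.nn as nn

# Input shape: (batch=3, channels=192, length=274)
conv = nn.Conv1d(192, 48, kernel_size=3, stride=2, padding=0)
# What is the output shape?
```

Input: (3, 192, 274) -> Output: (3, 48, 136)

Answer: (3, 48, 136)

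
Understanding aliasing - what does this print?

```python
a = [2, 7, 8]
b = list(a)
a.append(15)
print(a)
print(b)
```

Key concept: list() constructor creates copy.
Step by step:
`a = [2, 7, 8]` → a = [2, 7, 8]
`b = list(a)` → b = [2, 7, 8]
`a.append(15)` → a = [2, 7, 8, 15]
`print(a)` → prints [2, 7, 8, 15]
`print(b)` → prints [2, 7, 8]

Answer:
[2, 7, 8, 15]
[2, 7, 8]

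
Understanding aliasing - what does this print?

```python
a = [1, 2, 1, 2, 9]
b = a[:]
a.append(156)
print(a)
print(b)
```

Key concept: slice [:] creates copy.
Step by step:
`a = [1, 2, 1, 2, 9]` → a = [1, 2, 1, 2, 9]
`b = a[:]` → b = [1, 2, 1, 2, 9]
`a.append(156)` → a = [1, 2, 1, 2, 9, 156]
`print(a)` → prints [1, 2, 1, 2, 9, 156]
`print(b)` → prints [1, 2, 1, 2, 9]

Answer:
[1, 2, 1, 2, 9, 156]
[1, 2, 1, 2, 9]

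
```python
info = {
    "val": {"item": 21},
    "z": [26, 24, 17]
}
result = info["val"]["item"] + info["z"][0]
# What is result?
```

Trace:
`info = { ...` → info = {'val': {'item': 21}, 'z': [26, 24, 17]}
`result = info["val"]["item"] + info["z"][0]` → result = 47
So result = 47

Answer: 47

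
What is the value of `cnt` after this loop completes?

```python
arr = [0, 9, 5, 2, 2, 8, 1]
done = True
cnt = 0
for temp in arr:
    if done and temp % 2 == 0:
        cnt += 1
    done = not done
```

Count even values at even positions
`cnt` takes the values: 0 → 1 → 2

Answer: 2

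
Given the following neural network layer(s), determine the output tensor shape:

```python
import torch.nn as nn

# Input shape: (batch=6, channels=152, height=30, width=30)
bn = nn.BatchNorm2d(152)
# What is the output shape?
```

Input: (6, 152, 30, 30) -> Output: (6, 152, 30, 30)

Answer: (6, 152, 30, 30)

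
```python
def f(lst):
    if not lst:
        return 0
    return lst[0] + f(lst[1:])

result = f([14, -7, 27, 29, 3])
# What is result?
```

14 + (-7) + 27 + 29 + 3 + 0 = 66

Answer: 66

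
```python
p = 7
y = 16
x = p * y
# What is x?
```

Trace:
`p = 7` → p = 7
`y = 16` → y = 16
`x = p * y` → x = 112
So x = 112

Answer: 112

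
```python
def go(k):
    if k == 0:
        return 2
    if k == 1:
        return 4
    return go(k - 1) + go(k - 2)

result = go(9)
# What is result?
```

Build up from base cases: go(0)=2, go(1)=4, go(2)=6, go(3)=10, go(4)=16, go(5)=26, go(6)=42, ..., go(9)=178

Answer: 178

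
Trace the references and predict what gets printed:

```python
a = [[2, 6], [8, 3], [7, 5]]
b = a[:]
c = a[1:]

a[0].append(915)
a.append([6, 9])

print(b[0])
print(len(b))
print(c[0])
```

Key concept: slice with nested mutation.
Step by step:
`a = [[2, 6], [8, 3], [7, 5]]` → a = [[2, 6], [8, 3], [7, 5]]
`b = a[:]` → b = [[2, 6], [8, 3], [7, 5]]
`c = a[1:]` → c = [[8, 3], [7, 5]]
`a[0].append(915)` → a = [[2, 6, 915], [8, 3], [7, 5]]; b = [[2, 6, 915], [8, 3], [7, 5]]
`a.append([6, 9])` → a = [[2, 6, 915], [8, 3], [7, 5], [6, 9]]
`print(b[0])` → prints [2, 6, 915]
`print(len(b))` → prints 3
`print(c[0])` → prints [8, 3]

Answer:
[2, 6, 915]
3
[8, 3]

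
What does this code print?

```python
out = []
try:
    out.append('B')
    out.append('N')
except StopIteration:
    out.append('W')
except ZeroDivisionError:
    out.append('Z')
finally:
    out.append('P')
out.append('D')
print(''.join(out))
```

Execution trace: 'B' (try body) → 'N' (try body, no exception) → 'P' (finally) → 'D' (after the try/except). Output: BNPD

Answer: BNPD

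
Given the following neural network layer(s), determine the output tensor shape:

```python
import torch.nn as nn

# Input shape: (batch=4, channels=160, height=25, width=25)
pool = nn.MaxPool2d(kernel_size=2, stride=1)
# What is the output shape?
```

Input: (4, 160, 25, 25) -> Output: (4, 160, 24, 24)

Answer: (4, 160, 24, 24)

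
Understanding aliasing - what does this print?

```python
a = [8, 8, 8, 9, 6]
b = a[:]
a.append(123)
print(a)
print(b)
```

Key concept: slice [:] creates copy.
Step by step:
`a = [8, 8, 8, 9, 6]` → a = [8, 8, 8, 9, 6]
`b = a[:]` → b = [8, 8, 8, 9, 6]
`a.append(123)` → a = [8, 8, 8, 9, 6, 123]
`print(a)` → prints [8, 8, 8, 9, 6, 123]
`print(b)` → prints [8, 8, 8, 9, 6]

Answer:
[8, 8, 8, 9, 6, 123]
[8, 8, 8, 9, 6]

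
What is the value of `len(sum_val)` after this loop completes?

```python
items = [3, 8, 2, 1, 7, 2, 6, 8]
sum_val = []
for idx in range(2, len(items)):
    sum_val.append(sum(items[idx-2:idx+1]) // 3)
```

Number of 3-element averages
`sum_val` takes the values: [] → [4] → [4, 3] → [4, 3, 3] → [4, 3, 3, 3] → [4, 3, 3, 3, 5] → [4, 3, 3, 3, 5, 5]
So `len(sum_val)` = 6

Answer: 6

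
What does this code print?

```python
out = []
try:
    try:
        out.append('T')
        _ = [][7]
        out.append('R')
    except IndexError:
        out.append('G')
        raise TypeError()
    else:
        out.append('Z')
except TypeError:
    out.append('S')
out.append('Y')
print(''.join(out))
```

Execution trace: 'T' (inner try body) → 'G' (inner except IndexError) → 'S' (outer except TypeError) → 'Y' (after the try/except). Output: TGSY

Answer: TGSY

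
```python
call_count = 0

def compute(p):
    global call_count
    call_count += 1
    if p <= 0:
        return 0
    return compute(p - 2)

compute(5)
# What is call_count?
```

Linear recursion stepping by 2: 4 calls from p=5 down to ≤0.

Answer: 4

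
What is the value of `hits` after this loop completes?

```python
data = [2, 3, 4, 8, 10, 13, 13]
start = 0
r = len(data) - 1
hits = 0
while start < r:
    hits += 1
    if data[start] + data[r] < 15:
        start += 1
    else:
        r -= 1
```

Steps to find pair summing to 15
`hits` takes the values: 0 → 1 → 2 → 3 → 4 → 5 → 6

Answer: 6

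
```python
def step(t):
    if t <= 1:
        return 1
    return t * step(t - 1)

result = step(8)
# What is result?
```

step(8) = 8 * 7 * 6 * 5 * 4 * 3 * 2 * 1 = 40320

Answer: 40320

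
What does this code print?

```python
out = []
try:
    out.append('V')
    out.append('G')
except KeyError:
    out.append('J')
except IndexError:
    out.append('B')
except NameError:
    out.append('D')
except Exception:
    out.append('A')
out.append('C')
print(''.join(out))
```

Execution trace: 'V' (try body) → 'G' (try body, no exception) → 'C' (after the try/except). Output: VGC

Answer: VGC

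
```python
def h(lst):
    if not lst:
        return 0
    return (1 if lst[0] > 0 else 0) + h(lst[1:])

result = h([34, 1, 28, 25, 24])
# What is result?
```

Count of positive elements in [34, 1, 28, 25, 24] = 5

Answer: 5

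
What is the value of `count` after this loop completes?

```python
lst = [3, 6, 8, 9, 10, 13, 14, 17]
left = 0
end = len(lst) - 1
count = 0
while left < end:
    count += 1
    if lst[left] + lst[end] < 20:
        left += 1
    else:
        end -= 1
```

Steps to find pair summing to 20
`count` takes the values: 0 → 1 → 2 → 3 → 4 → 5 → 6 → 7

Answer: 7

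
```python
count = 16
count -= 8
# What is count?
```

Trace:
`count = 16` → count = 16
`count -= 8` → count = 8
So count = 8

Answer: 8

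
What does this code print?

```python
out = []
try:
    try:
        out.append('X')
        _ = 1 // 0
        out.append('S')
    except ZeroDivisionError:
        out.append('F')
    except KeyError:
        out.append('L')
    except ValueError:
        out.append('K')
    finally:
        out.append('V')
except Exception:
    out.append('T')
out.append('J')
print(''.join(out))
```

Execution trace: 'X' (inner try body) → 'F' (inner except ZeroDivisionError) → 'V' (inner finally) → 'J' (after the try/except). Output: XFVJ

Answer: XFVJ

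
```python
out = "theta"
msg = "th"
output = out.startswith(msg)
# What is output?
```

Trace:
`out = "theta"` → out = 'theta'
`msg = "th"` → msg = 'th'
`output = out.startswith(msg)` → output = True
So output = True

Answer: True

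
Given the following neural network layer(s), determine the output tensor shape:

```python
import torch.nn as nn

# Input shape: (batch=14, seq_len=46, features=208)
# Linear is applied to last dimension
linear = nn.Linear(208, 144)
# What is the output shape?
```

Input: (14, 46, 208) -> Output: (14, 46, 144)

Answer: (14, 46, 144)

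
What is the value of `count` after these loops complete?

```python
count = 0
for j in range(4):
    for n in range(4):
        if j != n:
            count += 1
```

4² - 4 (exclude diagonal)
`count` takes the values: 0 → 1 → 2 → 3 → 4 → 5 → 6 → 7 → 8 → 9 → 10 → 11 → 12

Answer: 12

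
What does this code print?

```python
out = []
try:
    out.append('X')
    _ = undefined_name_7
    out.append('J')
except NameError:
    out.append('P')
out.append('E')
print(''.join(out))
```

Execution trace: 'X' (try body) → 'P' (except NameError) → 'E' (after the try/except). Output: XPE

Answer: XPE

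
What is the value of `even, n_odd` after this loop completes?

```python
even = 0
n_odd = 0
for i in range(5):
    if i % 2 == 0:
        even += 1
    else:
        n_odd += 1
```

Count evens and odds in range(5)
`even, n_odd` takes the values: (0, 0) → (1, 0) → (1, 1) → (2, 1) → (2, 2) → (3, 2)

Answer: 3, 2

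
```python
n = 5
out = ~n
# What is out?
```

Trace:
`n = 5` → n = 5
`out = ~n` → out = -6
So out = -6

Answer: -6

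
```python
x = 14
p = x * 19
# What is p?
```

Trace:
`x = 14` → x = 14
`p = x * 19` → p = 266
So p = 266

Answer: 266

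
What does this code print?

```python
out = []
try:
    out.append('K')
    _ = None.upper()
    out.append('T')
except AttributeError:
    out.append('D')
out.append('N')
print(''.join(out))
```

Execution trace: 'K' (try body) → 'D' (except AttributeError) → 'N' (after the try/except). Output: KDN

Answer: KDN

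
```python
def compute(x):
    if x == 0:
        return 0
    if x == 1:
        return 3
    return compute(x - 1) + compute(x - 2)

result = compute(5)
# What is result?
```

Build up from base cases: compute(0)=0, compute(1)=3, compute(2)=3, compute(3)=6, compute(4)=9, compute(5)=15

Answer: 15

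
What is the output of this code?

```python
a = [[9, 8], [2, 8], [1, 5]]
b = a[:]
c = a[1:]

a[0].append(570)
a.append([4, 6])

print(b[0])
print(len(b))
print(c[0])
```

Key concept: slice with nested mutation.
Step by step:
`a = [[9, 8], [2, 8], [1, 5]]` → a = [[9, 8], [2, 8], [1, 5]]
`b = a[:]` → b = [[9, 8], [2, 8], [1, 5]]
`c = a[1:]` → c = [[2, 8], [1, 5]]
`a[0].append(570)` → a = [[9, 8, 570], [2, 8], [1, 5]]; b = [[9, 8, 570], [2, 8], [1, 5]]
`a.append([4, 6])` → a = [[9, 8, 570], [2, 8], [1, 5], [4, 6]]
`print(b[0])` → prints [9, 8, 570]
`print(len(b))` → prints 3
`print(c[0])` → prints [2, 8]

Answer:
[9, 8, 570]
3
[2, 8]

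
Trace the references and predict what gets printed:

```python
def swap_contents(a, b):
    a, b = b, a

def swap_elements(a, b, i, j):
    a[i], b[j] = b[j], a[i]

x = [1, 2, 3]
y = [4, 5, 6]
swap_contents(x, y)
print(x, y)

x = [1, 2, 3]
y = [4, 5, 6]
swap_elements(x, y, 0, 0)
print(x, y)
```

Key concept: parameter rebinding vs mutation.
Step by step:
`x = [1, 2, 3]` → x = [1, 2, 3]
`y = [4, 5, 6]` → y = [4, 5, 6]
`swap_contents(x, y)` → no visible change to tracked variables
`print(x, y)` → prints [1, 2, 3] [4, 5, 6]
`x = [1, 2, 3]` → x = [1, 2, 3]
`y = [4, 5, 6]` → y = [4, 5, 6]
`swap_elements(x, y, 0, 0)` → x = [4, 2, 3]; y = [1, 5, 6]
`print(x, y)` → prints [4, 2, 3] [1, 5, 6]

Answer:
[1, 2, 3] [4, 5, 6]
[4, 2, 3] [1, 5, 6]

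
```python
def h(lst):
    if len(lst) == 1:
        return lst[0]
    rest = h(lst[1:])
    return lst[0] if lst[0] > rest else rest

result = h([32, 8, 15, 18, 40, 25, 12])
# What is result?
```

Recursive max over [32, 8, 15, 18, 40, 25, 12] = 40

Answer: 40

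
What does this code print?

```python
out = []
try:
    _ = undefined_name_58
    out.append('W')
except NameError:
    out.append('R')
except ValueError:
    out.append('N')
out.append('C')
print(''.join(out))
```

Execution trace: 'R' (except NameError) → 'C' (after the try/except). Output: RC

Answer: RC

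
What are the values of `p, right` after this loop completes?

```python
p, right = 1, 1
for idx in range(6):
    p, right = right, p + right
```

Fibonacci: after 6 iterations
`p, right` takes the values: (1, 1) → (1, 2) → (2, 3) → (3, 5) → (5, 8) → (8, 13) → (13, 21)

Answer: 13, 21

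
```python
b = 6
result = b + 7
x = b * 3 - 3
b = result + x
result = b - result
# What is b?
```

Trace:
`b = 6` → b = 6
`result = b + 7` → result = 13
`x = b * 3 - 3` → x = 15
`b = result + x` → b = 28
`result = b - result` → result = 15
So b = 28

Answer: 28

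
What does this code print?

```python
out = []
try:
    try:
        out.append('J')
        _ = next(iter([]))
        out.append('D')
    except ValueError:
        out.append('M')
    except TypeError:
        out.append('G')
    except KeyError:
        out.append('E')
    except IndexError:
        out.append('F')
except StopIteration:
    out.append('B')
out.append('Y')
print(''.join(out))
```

Execution trace: 'J' (try body) → 'B' (outer except StopIteration) → 'Y' (after the try/except). Output: JBY

Answer: JBY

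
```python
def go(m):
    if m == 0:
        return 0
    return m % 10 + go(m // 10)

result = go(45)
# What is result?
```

Sum of digits of 45: 5 + 4 = 9

Answer: 9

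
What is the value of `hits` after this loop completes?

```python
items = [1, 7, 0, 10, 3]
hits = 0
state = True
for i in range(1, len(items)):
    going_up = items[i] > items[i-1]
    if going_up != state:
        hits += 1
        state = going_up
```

Count direction changes in [1, 7, 0, 10, 3]
`hits` takes the values: 0 → 1 → 2 → 3

Answer: 3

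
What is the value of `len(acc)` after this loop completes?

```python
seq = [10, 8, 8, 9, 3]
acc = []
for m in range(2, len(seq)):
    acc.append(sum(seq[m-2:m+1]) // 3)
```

Number of 3-element averages
`acc` takes the values: [] → [8] → [8, 8] → [8, 8, 6]
So `len(acc)` = 3

Answer: 3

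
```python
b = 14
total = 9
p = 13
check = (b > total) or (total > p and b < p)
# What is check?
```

Trace:
`b = 14` → b = 14
`total = 9` → total = 9
`p = 13` → p = 13
`check = (b > total) or (total > p and b < p)` → check = True
So check = True

Answer: True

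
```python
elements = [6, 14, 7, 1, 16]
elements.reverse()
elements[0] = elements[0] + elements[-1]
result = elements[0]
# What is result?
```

Trace:
`elements = [6, 14, 7, 1, 16]` → elements = [6, 14, 7, 1, 16]
`elements.reverse()` → elements = [16, 1, 7, 14, 6]
`elements[0] = elements[0] + elements[-1]` → elements = [22, 1, 7, 14, 6]
`result = elements[0]` → result = 22
So result = 22

Answer: 22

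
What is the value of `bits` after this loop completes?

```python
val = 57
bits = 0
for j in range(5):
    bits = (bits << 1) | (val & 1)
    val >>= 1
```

Reverse lowest 5 bits of 57
`bits` takes the values: 0 → 1 → 2 → 4 → 9 → 19

Answer: 19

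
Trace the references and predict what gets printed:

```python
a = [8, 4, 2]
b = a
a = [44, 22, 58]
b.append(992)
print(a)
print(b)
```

Key concept: rebinding vs mutation: a is rebound to a new list, b still points at the original.
Step by step:
`a = [8, 4, 2]` → a = [8, 4, 2]
`b = a` → b = [8, 4, 2] (same object as a)
`a = [44, 22, 58]` → a = [44, 22, 58]
`b.append(992)` → b = [8, 4, 2, 992]
`print(a)` → prints [44, 22, 58]
`print(b)` → prints [8, 4, 2, 992]

Answer:
[44, 22, 58]
[8, 4, 2, 992]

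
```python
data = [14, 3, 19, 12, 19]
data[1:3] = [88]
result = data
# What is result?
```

Trace:
`data = [14, 3, 19, 12, 19]` → data = [14, 3, 19, 12, 19]
`data[1:3] = [88]` → data = [14, 88, 12, 19]
`result = data` → result = [14, 88, 12, 19]
So result = [14, 88, 12, 19]

Answer: [14, 88, 12, 19]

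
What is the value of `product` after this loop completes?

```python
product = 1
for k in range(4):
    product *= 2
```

2^4 = 16
`product` takes the values: 1 → 2 → 4 → 8 → 16

Answer: 16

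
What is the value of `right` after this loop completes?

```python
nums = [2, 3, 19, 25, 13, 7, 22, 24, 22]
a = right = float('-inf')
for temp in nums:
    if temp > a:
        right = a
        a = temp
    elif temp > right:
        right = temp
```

Second largest (with repeats) in [2, 3, 19, 25, 13, 7, 22, 24, 22]
`right` takes the values: -inf → 2 → 3 → 19 → 22 → 24

Answer: 24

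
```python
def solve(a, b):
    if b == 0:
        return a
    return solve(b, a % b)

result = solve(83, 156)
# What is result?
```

solve(83, 156) -> solve(156, 83) -> solve(83, 73) -> solve(73, 10) -> solve(10, 3) -> solve(3, 1) -> solve(1, 0) -> 1

Answer: 1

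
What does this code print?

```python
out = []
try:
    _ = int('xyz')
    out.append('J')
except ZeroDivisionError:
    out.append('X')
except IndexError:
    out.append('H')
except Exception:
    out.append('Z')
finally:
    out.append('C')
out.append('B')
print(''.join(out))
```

Execution trace: 'Z' (except Exception) → 'C' (finally) → 'B' (after the try/except). Output: ZCB

Answer: ZCB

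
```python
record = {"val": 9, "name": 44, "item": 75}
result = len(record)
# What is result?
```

Trace:
`record = {"val": 9, "name": 44, "item": 75}` → record = {'val': 9, 'name': 44, 'item': 75}
`result = len(record)` → result = 3
So result = 3

Answer: 3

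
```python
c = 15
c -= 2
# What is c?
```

Trace:
`c = 15` → c = 15
`c -= 2` → c = 13
So c = 13

Answer: 13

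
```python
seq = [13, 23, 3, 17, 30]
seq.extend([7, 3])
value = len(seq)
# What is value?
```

Trace:
`seq = [13, 23, 3, 17, 30]` → seq = [13, 23, 3, 17, 30]
`seq.extend([7, 3])` → seq = [13, 23, 3, 17, 30, 7, 3]
`value = len(seq)` → value = 7
So value = 7

Answer: 7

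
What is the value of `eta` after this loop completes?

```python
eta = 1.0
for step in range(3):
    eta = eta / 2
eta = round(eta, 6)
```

Halving LR 3 times: 1 / 2^3
`eta` takes the values: 1.0 → 0.5 → 0.25 → 0.125

Answer: 0.125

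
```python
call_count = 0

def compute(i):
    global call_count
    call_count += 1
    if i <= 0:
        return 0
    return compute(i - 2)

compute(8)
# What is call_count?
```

Linear recursion stepping by 2: 5 calls from i=8 down to ≤0.

Answer: 5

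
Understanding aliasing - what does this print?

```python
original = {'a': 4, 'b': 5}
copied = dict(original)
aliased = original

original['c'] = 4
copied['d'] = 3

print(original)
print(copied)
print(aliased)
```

Key concept: dict() creates copy, assignment creates alias.
Step by step:
`original = {'a': 4, 'b': 5}` → original = {'a': 4, 'b': 5}
`copied = dict(original)` → copied = {'a': 4, 'b': 5}
`aliased = original` → aliased = {'a': 4, 'b': 5} (same object as original)
`original['c'] = 4` → original = {'a': 4, 'b': 5, 'c': 4} (same object as aliased); aliased = {'a': 4, 'b': 5, 'c': 4} (same object as original)
`copied['d'] = 3` → copied = {'a': 4, 'b': 5, 'd': 3}
`print(original)` → prints {'a': 4, 'b': 5, 'c': 4}
`print(copied)` → prints {'a': 4, 'b': 5, 'd': 3}
`print(aliased)` → prints {'a': 4, 'b': 5, 'c': 4}

Answer:
{'a': 4, 'b': 5, 'c': 4}
{'a': 4, 'b': 5, 'd': 3}
{'a': 4, 'b': 5, 'c': 4}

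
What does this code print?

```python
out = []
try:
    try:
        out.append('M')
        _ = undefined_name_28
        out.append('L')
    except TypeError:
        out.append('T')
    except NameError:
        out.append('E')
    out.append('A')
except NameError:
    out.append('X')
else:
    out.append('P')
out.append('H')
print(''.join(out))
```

Execution trace: 'M' (inner try body) → 'E' (inner except NameError) → 'A' (try body, no exception) → 'P' (else) → 'H' (after the try/except). Output: MEAPH

Answer: MEAPH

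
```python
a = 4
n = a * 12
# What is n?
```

Trace:
`a = 4` → a = 4
`n = a * 12` → n = 48
So n = 48

Answer: 48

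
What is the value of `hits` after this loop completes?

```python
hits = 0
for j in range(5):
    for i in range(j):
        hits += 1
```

Triangle number: 0+1+2+...+4
`hits` takes the values: 0 → 1 → 2 → 3 → 4 → 5 → 6 → 7 → 8 → 9 → 10

Answer: 10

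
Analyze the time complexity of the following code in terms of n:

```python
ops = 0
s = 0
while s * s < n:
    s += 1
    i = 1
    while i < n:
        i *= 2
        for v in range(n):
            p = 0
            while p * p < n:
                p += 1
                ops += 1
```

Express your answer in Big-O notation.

Each loop level contributes: √n × log n × n × √n. Multiplying the contributions gives O(n^2 log n).

Answer: O(n^2 log n)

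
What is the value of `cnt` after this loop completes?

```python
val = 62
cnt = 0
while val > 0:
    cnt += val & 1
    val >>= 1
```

Count set bits in 62 (binary: 0b111110)
`cnt` takes the values: 0 → 1 → 2 → 3 → 4 → 5

Answer: 5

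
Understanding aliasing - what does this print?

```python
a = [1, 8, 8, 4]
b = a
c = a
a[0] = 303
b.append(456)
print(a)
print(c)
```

Key concept: multiple aliases.
Step by step:
`a = [1, 8, 8, 4]` → a = [1, 8, 8, 4]
`b = a` → b = [1, 8, 8, 4] (same object as a)
`c = a` → c = [1, 8, 8, 4] (same object as a, b)
`a[0] = 303` → a = [303, 8, 8, 4] (same object as b, c); b = [303, 8, 8, 4] (same object as a, c); c = [303, 8, 8, 4] (same object as a, b)
`b.append(456)` → a = [303, 8, 8, 4, 456] (same object as b, c); b = [303, 8, 8, 4, 456] (same object as a, c); c = [303, 8, 8, 4, 456] (same object as a, b)
`print(a)` → prints [303, 8, 8, 4, 456]
`print(c)` → prints [303, 8, 8, 4, 456]

Answer:
[303, 8, 8, 4, 456]
[303, 8, 8, 4, 456]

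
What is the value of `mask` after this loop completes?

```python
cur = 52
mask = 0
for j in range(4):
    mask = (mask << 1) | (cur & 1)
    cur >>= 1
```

Reverse lowest 4 bits of 52
`mask` takes the values: 0 → 1 → 2

Answer: 2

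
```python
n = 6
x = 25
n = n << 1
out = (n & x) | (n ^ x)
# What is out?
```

Trace:
`n = 6` → n = 6
`x = 25` → x = 25
`n = n << 1` → n = 12
`out = (n & x) | (n ^ x)` → out = 29
So out = 29

Answer: 29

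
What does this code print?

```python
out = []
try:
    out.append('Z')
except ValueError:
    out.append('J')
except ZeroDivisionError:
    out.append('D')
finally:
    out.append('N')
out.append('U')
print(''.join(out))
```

Execution trace: 'Z' (try body, no exception) → 'N' (finally) → 'U' (after the try/except). Output: ZNU

Answer: ZNU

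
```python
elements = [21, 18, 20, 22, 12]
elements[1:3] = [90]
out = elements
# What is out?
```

Trace:
`elements = [21, 18, 20, 22, 12]` → elements = [21, 18, 20, 22, 12]
`elements[1:3] = [90]` → elements = [21, 90, 22, 12]
`out = elements` → out = [21, 90, 22, 12]
So out = [21, 90, 22, 12]

Answer: [21, 90, 22, 12]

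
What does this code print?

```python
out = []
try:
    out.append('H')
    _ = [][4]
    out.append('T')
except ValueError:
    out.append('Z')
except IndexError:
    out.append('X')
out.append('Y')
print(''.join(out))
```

Execution trace: 'H' (try body) → 'X' (except IndexError) → 'Y' (after the try/except). Output: HXY

Answer: HXY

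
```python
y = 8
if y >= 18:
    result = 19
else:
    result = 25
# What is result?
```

Trace:
`y = 8` → y = 8
`if y >= 18: ...` → y >= 18 is False, take else branch → result = 25
So result = 25

Answer: 25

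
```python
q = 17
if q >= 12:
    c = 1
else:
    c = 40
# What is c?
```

Trace:
`q = 17` → q = 17
`if q >= 12: ...` → q >= 12 is True → c = 1
So c = 1

Answer: 1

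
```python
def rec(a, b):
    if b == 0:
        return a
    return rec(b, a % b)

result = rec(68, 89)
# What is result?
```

rec(68, 89) -> rec(89, 68) -> rec(68, 21) -> rec(21, 5) -> rec(5, 1) -> rec(1, 0) -> 1

Answer: 1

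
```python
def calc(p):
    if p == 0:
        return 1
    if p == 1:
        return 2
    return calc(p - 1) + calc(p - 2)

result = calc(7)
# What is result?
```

Build up from base cases: calc(0)=1, calc(1)=2, calc(2)=3, calc(3)=5, calc(4)=8, calc(5)=13, calc(6)=21, ..., calc(7)=34

Answer: 34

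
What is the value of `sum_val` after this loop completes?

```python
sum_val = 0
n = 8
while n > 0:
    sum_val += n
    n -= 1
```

Sum 8 down to 1
`sum_val` takes the values: 0 → 8 → 15 → 21 → 26 → 30 → 33 → 35 → 36

Answer: 36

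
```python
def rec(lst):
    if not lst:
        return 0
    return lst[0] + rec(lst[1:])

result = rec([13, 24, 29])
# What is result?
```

13 + 24 + 29 + 0 = 66

Answer: 66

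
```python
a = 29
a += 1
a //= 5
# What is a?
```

Trace:
`a = 29` → a = 29
`a += 1` → a = 30
`a //= 5` → a = 6
So a = 6

Answer: 6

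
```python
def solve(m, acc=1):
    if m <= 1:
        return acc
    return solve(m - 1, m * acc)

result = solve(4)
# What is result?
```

Accumulator trace (n, acc): (4, 1) -> (3, 4) -> (2, 12) -> (1, 24) -> return 24

Answer: 24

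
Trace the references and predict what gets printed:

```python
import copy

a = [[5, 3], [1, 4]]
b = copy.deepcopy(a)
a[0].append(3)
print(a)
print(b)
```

Key concept: deep copy is fully independent.
Step by step:
`a = [[5, 3], [1, 4]]` → a = [[5, 3], [1, 4]]
`b = copy.deepcopy(a)` → b = [[5, 3], [1, 4]]
`a[0].append(3)` → a = [[5, 3, 3], [1, 4]]
`print(a)` → prints [[5, 3, 3], [1, 4]]
`print(b)` → prints [[5, 3], [1, 4]]

Answer:
[[5, 3, 3], [1, 4]]
[[5, 3], [1, 4]]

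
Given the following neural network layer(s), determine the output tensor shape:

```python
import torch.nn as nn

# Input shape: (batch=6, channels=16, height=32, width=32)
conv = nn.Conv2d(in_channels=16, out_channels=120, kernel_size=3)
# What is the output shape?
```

Input: (6, 16, 32, 32) -> Output: (6, 120, 30, 30)

Answer: (6, 120, 30, 30)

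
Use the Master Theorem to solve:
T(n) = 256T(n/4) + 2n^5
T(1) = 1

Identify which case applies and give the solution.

a=256, b=4, f(n)=2n^5. log_4(256) = 4. Since c=5 > 4 and the regularity condition holds (256(n/4)^5 = (256/4^5)n^5 with 256/4^5 < 1), Case 3 applies: T(n) = Θ(f(n)) = O(n^5).

Answer: O(n^5) - Case 3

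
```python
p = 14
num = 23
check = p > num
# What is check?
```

Trace:
`p = 14` → p = 14
`num = 23` → num = 23
`check = p > num` → check = False
So check = False

Answer: False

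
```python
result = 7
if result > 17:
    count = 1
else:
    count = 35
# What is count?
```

Trace:
`result = 7` → result = 7
`if result > 17: ...` → result > 17 is False, take else branch → count = 35
So count = 35

Answer: 35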